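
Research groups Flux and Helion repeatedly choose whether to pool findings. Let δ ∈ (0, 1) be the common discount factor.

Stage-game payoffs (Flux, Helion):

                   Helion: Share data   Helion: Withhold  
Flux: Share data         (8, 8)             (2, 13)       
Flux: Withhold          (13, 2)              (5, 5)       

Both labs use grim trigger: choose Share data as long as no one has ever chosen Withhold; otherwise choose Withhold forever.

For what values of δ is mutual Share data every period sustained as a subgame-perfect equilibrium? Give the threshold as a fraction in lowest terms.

Under grim trigger the critical discount factor is (T−C)/(T−P) with T = 13, C = 8, P = 5.
δ* = (13−8)/(13−5) = 5/8.

5/8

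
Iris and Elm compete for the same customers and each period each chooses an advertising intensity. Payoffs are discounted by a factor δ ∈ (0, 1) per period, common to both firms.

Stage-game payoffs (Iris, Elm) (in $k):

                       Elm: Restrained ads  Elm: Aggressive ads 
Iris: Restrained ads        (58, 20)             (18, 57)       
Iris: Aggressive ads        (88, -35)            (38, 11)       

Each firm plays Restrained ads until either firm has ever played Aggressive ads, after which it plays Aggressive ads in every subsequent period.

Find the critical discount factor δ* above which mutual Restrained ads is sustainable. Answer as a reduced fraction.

37/46

Iris's threshold: (88−58)/(88−38) = 3/5.
Elm's threshold: (57−20)/(57−11) = 37/46.
3/5 < 37/46, so Elm binds and δ* = 37/46.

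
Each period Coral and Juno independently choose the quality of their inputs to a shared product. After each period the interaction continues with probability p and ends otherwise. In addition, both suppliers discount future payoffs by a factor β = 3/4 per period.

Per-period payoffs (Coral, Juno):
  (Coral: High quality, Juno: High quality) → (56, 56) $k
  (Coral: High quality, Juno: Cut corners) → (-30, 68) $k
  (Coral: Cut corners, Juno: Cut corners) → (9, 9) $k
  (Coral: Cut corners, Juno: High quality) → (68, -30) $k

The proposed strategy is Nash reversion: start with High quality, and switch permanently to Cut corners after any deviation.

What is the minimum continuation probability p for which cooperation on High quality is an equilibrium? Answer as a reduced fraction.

16/59

Expected continuation weight on next period's payoff is β·p = 3/4·p, which plays the role of the discount factor.
Cooperation requires 3/4·p ≥ (68−56)/(68−9) = 12/59, hence p ≥ 16/59.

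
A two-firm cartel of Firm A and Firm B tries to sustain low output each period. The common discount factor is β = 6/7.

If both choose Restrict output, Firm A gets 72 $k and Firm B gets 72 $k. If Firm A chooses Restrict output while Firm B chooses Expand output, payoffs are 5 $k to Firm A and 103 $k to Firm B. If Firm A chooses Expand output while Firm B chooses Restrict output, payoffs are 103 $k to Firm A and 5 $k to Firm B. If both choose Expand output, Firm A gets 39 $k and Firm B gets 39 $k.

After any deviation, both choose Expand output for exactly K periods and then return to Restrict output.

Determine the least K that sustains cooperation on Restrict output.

IC: β(1−β^K)/(1−β) ≥ (103−72)/(72−39) = 31/33.
With β = 6/7: need 1 − β^K ≥ 31/33·(1−6/7)/(6/7), i.e. β^K ≤ 0.8434.
Since (6/7)^1 = 0.8571 and (6/7)^2 = 0.7347, the smallest such K is 2.

2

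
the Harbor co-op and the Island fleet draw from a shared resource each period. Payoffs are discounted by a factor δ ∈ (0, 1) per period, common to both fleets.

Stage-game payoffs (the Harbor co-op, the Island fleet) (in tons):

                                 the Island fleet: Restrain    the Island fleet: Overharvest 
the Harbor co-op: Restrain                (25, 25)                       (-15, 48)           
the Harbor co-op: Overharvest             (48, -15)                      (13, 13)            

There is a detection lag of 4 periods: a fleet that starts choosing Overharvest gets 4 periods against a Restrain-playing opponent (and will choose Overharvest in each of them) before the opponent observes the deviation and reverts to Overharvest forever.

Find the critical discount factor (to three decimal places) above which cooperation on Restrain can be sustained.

0.900

The best deviation is to choose Overharvest for all 4 undetected periods, earning 48 each, then 13 forever once detected.
Deviation value: 48(1−δ^4)/(1−δ) + 13δ^4/(1−δ); cooperation value: 25/(1−δ).
IC: 25 ≥ 48(1−δ^4) + 13δ^4 = 48 − 35δ^4.
So δ^4 ≥ 23/35, giving δ ≥ (23/35)^(1/4) ≈ 0.900.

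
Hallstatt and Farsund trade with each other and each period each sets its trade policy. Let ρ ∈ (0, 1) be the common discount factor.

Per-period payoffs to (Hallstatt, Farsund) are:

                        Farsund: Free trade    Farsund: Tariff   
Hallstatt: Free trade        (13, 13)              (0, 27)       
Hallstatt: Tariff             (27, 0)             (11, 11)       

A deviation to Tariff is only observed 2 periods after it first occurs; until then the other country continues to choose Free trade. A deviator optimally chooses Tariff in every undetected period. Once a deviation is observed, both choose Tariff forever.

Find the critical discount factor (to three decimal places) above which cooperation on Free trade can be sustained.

A deviator earns 27 for 2 periods, then 11 forever; cooperating earns 13 forever. Multiplying the IC by (1−ρ):
13 ≥ 27(1−ρ^2) + 11ρ^2, so 16·ρ^2 ≥ 14 and ρ^2 ≥ 7/8.
ρ ≥ (7/8)^(1/2) ≈ 0.935.

0.935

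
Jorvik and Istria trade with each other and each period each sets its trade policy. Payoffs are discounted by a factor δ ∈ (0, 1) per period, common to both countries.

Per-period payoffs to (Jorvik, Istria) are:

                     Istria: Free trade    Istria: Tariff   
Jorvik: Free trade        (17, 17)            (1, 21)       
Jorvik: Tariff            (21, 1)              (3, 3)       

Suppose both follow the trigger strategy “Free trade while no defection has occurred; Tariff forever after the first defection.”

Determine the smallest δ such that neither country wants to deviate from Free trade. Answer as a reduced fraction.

Cooperation forever yields 17 each period: 17/(1−δ).
Deviating yields 21 once, then 3 forever: 21 + 3δ/(1−δ).
No profitable deviation requires 17/(1−δ) ≥ 21 + 3δ/(1−δ).
Multiplying by (1−δ): 17 ≥ 21(1−δ) + 3δ = 21 − 18δ.
So 18δ ≥ 4, i.e. δ ≥ 4/18 = 2/9.

2/9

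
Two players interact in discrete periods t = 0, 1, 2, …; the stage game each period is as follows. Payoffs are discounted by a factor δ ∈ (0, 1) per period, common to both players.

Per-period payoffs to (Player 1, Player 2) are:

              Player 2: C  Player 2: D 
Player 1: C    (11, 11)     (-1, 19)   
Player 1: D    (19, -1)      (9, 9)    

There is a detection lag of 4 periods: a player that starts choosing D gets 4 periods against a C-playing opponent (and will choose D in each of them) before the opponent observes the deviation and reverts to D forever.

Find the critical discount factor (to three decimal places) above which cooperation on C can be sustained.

The best deviation is to choose D for all 4 undetected periods, earning 19 each, then 9 forever once detected.
Deviation value: 19(1−δ^4)/(1−δ) + 9δ^4/(1−δ); cooperation value: 11/(1−δ).
IC: 11 ≥ 19(1−δ^4) + 9δ^4 = 19 − 10δ^4.
So δ^4 ≥ 8/10 = 4/5, giving δ ≥ (4/5)^(1/4) ≈ 0.946.

0.946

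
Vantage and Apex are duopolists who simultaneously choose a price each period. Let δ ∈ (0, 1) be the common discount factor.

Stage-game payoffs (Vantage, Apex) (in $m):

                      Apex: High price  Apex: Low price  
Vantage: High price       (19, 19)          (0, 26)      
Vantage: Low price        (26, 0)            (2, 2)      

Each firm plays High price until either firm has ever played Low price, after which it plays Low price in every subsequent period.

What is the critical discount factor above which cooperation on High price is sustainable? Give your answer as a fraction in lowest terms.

19/(1−δ) ≥ 26 + 2δ/(1−δ)
19 ≥ 26 − 24δ
δ ≥ 7/24.

7/24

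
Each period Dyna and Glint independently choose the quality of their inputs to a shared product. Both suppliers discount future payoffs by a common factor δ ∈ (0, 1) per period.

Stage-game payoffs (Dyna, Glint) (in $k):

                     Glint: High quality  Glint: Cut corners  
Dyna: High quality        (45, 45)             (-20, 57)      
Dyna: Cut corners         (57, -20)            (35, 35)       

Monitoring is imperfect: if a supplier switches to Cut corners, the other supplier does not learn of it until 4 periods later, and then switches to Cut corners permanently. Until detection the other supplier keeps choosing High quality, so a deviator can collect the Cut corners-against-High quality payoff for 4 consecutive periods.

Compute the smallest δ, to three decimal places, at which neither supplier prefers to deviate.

0.859

The best deviation is to choose Cut corners for all 4 undetected periods, earning 57 each, then 35 forever once detected.
Deviation value: 57(1−δ^4)/(1−δ) + 35δ^4/(1−δ); cooperation value: 45/(1−δ).
IC: 45 ≥ 57(1−δ^4) + 35δ^4 = 57 − 22δ^4.
So δ^4 ≥ 12/22 = 6/11, giving δ ≥ (6/11)^(1/4) ≈ 0.859.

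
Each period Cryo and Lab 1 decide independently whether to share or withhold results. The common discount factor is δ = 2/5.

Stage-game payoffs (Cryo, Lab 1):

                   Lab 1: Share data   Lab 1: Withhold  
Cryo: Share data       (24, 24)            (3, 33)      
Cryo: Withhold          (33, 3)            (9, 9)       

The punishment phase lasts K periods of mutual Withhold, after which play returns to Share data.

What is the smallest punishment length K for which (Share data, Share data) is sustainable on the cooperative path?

IC: δ(1−δ^K)/(1−δ) ≥ (33−24)/(24−9) = 3/5.
With δ = 2/5: need 1 − δ^K ≥ 3/5·(1−2/5)/(2/5), i.e. δ^K ≤ 0.1000.
Since (2/5)^2 = 0.1600 and (2/5)^3 = 0.0640, the smallest such K is 3.

3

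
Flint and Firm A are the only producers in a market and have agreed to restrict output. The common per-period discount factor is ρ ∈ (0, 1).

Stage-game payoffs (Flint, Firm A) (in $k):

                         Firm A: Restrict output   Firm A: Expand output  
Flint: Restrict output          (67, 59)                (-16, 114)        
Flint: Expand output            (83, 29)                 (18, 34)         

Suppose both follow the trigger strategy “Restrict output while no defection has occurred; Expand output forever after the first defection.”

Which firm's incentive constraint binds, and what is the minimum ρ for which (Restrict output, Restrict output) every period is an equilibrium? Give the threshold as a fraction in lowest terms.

Firm A; ρ ≥ 11/16

For Flint: deviation gain 83−67 = 16, per-period punishment loss 67−18 = 49. IC gives ρ ≥ 16/65.
For Firm A: gain 55, loss 25 per period, so ρ ≥ 55/80 = 11/16.
The tighter constraint is Firm A's, so cooperation needs ρ ≥ 11/16.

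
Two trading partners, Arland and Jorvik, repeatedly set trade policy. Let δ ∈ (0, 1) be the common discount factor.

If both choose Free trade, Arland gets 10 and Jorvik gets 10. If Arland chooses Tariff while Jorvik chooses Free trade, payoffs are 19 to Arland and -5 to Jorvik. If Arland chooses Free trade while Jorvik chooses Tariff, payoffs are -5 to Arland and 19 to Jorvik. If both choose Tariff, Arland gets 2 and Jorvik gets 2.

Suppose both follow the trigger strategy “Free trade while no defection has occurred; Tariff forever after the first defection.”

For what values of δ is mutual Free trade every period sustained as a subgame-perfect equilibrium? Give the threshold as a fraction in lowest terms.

9/17

Cooperation forever yields 10 each period: 10/(1−δ).
Deviating yields 19 once, then 2 forever: 19 + 2δ/(1−δ).
No profitable deviation requires 10/(1−δ) ≥ 19 + 2δ/(1−δ).
Multiplying by (1−δ): 10 ≥ 19(1−δ) + 2δ = 19 − 17δ.
So 17δ ≥ 9, i.e. δ ≥ 9/17.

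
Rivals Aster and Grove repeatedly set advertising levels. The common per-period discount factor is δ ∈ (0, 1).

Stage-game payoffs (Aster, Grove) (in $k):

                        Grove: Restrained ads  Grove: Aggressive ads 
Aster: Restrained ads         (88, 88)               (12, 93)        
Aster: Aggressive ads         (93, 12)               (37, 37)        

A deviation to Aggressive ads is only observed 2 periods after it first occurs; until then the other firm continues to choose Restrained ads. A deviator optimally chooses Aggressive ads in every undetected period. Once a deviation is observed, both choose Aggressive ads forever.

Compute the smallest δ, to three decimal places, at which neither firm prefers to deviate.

A deviator earns 93 for 2 periods, then 37 forever; cooperating earns 88 forever. Multiplying the IC by (1−δ):
88 ≥ 93(1−δ^2) + 37δ^2, so 56·δ^2 ≥ 5 and δ^2 ≥ 5/56.
δ ≥ (5/56)^(1/2) ≈ 0.299.

0.299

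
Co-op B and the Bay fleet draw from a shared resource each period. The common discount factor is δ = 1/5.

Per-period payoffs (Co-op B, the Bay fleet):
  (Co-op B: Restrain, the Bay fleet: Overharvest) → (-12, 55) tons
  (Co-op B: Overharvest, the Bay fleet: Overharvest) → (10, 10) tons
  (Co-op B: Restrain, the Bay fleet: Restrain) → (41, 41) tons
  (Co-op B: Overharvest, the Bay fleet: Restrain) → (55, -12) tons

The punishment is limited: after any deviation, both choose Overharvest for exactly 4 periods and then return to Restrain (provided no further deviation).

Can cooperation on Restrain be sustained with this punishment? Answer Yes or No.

No

A one-shot deviation gives 55 now, then 10 for 4 periods, then back to 41.
Gain from deviating: (55−41) today; loss: (41−10) in each of the next 4 periods.
No-deviation condition: (41−10)(δ+…+δ^4) ≥ 55−41, i.e. δ+…+δ^4 ≥ 14/31.
At δ = 1/5: δ+…+δ^4 = 0.2496 < 0.4516.
So cooperation is not sustainable.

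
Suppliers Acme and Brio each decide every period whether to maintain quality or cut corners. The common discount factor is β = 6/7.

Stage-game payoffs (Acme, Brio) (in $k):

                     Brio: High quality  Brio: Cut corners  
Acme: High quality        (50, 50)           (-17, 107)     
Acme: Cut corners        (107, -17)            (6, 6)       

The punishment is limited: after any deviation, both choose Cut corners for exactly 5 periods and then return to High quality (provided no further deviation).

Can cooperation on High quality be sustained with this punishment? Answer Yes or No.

Yes

A one-shot deviation gives 107 now, then 6 for 5 periods, then back to 50.
Gain from deviating: (107−50) today; loss: (50−6) in each of the next 5 periods.
No-deviation condition: (50−6)(β+…+β^5) ≥ 107−50, i.e. β+…+β^5 ≥ 57/44.
At β = 6/7: β+…+β^5 = 3.2240 ≥ 1.2955.
So cooperation is sustainable.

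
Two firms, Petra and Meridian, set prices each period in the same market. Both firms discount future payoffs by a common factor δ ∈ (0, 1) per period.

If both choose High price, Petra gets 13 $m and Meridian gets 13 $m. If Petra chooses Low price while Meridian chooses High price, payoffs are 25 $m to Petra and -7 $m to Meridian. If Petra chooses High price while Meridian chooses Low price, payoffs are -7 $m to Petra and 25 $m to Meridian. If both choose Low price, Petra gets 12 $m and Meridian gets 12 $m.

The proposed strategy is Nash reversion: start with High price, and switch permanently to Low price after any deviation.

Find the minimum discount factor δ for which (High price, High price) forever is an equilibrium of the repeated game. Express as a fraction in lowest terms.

12/13

Cooperation forever yields 13 each period: 13/(1−δ).
Deviating yields 25 once, then 12 forever: 25 + 12δ/(1−δ).
No profitable deviation requires 13/(1−δ) ≥ 25 + 12δ/(1−δ).
Multiplying by (1−δ): 13 ≥ 25(1−δ) + 12δ = 25 − 13δ.
So 13δ ≥ 12, i.e. δ ≥ 12/13.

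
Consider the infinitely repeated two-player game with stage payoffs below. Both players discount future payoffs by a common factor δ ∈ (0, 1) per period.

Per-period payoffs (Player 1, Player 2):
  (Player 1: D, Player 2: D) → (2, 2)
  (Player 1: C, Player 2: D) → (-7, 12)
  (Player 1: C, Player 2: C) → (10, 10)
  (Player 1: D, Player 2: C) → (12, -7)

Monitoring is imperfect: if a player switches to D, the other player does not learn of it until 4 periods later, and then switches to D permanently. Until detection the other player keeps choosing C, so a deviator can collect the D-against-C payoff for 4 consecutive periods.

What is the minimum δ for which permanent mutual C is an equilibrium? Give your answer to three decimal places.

Deviating for the 4 undetected periods gains 12−10 = 2 per period over cooperation, then loses 10−2 = 8 per period forever once punishment starts.
Gain: 2(1 + δ + … + δ^3); loss: 8·δ^4/(1−δ).
No profitable deviation ⇔ 2(1−δ^4) ≤ 8·δ^4, i.e. δ^4 ≥ 2/(2+8) = 1/5.
Hence δ ≥ (1/5)^(1/4) ≈ 0.669.

0.669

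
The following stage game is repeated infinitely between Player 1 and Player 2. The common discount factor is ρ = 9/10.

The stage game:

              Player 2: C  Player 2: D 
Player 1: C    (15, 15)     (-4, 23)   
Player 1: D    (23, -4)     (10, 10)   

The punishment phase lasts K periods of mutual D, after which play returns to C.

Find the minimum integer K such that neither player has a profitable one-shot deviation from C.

2

No profitable deviation requires (15−10)(ρ+…+ρ^K) ≥ 23−15, i.e. ρ+…+ρ^K ≥ 8/5 ≈ 1.6000.
With ρ = 9/10, the partial sums are K=1: 0.9000, K=2: 1.7100.
K = 2 is the first length at which the sum reaches 1.6000.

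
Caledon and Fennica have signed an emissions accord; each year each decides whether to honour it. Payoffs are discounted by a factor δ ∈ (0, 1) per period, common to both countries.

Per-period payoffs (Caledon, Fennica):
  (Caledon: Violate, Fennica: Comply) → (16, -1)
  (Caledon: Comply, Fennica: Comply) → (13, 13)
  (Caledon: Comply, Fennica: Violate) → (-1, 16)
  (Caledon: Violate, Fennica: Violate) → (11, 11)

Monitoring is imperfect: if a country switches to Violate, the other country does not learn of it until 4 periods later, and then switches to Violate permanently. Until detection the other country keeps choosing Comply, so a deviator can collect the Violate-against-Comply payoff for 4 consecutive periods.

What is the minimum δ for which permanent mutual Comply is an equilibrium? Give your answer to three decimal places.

0.880

A deviator earns 16 for 4 periods, then 11 forever; cooperating earns 13 forever. Multiplying the IC by (1−δ):
13 ≥ 16(1−δ^4) + 11δ^4, so 5·δ^4 ≥ 3 and δ^4 ≥ 3/5.
δ ≥ (3/5)^(1/4) ≈ 0.880.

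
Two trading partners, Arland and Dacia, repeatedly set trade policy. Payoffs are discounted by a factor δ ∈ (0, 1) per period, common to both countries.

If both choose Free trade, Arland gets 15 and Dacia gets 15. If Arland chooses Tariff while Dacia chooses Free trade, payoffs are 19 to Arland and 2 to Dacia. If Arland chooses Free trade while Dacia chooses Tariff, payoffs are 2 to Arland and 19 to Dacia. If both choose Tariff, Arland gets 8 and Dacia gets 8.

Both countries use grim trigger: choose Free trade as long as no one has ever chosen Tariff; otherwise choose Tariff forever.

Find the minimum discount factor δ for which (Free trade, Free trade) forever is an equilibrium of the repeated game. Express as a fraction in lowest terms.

4/11

One-period gain from deviating is 19 − 15 = 4. The loss is 15 − 8 = 7 in every subsequent period, with present value 7·δ/(1−δ).
Deviation is unprofitable when 7·δ/(1−δ) ≥ 4, i.e. δ/(1−δ) ≥ 4/7.
Equivalently δ ≥ 4/(4+7) = 4/11.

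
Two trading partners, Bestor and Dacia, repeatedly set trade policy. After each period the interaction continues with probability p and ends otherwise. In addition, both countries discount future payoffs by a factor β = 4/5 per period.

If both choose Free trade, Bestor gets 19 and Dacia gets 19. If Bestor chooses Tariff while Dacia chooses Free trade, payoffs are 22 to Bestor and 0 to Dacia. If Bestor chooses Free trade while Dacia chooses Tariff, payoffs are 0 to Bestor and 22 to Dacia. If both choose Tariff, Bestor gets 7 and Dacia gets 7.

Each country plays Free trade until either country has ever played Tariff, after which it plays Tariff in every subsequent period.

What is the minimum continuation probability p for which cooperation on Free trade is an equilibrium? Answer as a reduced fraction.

1/4

Expected continuation weight on next period's payoff is β·p = 4/5·p, which plays the role of the discount factor.
Cooperation requires 4/5·p ≥ (22−19)/(22−7) = 1/5, hence p ≥ 1/4.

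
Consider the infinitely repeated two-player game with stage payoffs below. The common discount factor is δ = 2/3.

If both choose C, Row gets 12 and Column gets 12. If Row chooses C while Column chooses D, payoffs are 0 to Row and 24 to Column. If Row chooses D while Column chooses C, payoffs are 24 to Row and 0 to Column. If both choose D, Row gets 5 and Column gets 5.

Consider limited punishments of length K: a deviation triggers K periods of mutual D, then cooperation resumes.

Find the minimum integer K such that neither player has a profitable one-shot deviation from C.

Need Σ_{k=1}^{K} δ^k ≥ (24−12)/(12−5) = 1.7143 at δ = 2/3.
At K = 4 the sum is 1.6049 < 1.7143; at K = 5 it is 1.7366 ≥ 1.7143.
So the minimum punishment length is K = 5.

5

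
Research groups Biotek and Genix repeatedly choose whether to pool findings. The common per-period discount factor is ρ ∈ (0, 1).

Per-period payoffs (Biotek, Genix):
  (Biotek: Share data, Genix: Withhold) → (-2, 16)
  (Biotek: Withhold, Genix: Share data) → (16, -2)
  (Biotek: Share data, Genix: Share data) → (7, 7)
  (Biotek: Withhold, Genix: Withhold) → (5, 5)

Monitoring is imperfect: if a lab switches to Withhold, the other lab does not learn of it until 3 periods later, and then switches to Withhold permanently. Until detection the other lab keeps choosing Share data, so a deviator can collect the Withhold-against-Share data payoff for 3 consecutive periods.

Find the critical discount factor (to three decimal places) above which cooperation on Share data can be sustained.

The best deviation is to choose Withhold for all 3 undetected periods, earning 16 each, then 5 forever once detected.
Deviation value: 16(1−ρ^3)/(1−ρ) + 5ρ^3/(1−ρ); cooperation value: 7/(1−ρ).
IC: 7 ≥ 16(1−ρ^3) + 5ρ^3 = 16 − 11ρ^3.
So ρ^3 ≥ 9/11, giving ρ ≥ (9/11)^(1/3) ≈ 0.935.

0.935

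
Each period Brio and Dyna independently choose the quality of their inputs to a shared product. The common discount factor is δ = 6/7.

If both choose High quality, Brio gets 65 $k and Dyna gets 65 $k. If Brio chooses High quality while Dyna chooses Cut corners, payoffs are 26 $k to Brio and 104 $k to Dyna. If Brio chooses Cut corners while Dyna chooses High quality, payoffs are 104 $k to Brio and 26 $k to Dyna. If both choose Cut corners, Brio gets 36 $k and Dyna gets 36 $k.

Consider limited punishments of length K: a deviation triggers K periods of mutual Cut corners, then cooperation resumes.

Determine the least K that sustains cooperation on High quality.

IC: δ(1−δ^K)/(1−δ) ≥ (104−65)/(65−36) = 39/29.
With δ = 6/7: need 1 − δ^K ≥ 39/29·(1−6/7)/(6/7), i.e. δ^K ≤ 0.7759.
Since (6/7)^1 = 0.8571 and (6/7)^2 = 0.7347, the smallest such K is 2.

2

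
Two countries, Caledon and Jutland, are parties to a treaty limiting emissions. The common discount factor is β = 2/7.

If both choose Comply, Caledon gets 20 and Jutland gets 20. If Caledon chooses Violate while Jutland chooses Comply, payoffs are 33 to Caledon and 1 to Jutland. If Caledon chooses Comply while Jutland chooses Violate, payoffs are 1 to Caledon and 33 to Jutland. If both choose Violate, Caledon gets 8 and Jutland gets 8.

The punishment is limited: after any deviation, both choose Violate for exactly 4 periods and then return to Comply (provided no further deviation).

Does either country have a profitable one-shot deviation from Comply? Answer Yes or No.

Comparing payoff streams over the 5 periods until play realigns: cooperate → 20(1+β+…+β^4); deviate → 33 + 8(β+…+β^4).
Cooperation is sustained iff (20−8)(β+…+β^4) ≥ 33−20.
β+…+β^4 = 2/7·(1−(2/7)^4)/(1−2/7) = 0.3973, and (33−20)/(20−8) = 1.0833.
0.3973 < 1.0833, so cooperation is not sustainable.

Yes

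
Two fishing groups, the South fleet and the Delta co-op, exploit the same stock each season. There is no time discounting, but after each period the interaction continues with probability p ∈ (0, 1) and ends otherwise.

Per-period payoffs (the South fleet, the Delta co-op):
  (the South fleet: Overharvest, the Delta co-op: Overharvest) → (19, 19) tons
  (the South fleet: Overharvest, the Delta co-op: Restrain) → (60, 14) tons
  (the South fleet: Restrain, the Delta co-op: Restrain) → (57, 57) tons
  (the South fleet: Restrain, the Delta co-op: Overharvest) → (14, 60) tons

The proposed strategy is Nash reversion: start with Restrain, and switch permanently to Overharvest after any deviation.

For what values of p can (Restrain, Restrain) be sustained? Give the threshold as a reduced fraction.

3/41

Expected cooperation value is 57 + p·57 + p²·57 + … = 57/(1−p); deviation gives 60 + p·19/(1−p).
57 ≥ 60(1−p) + 19p ⇒ 41p ≥ 3 ⇒ p ≥ 3/41.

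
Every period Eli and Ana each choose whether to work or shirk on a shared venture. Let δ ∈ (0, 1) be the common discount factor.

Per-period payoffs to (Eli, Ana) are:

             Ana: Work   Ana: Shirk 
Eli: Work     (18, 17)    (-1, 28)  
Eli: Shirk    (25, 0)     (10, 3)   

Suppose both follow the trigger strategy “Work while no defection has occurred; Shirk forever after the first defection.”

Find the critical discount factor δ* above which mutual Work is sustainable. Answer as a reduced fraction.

Eli: cooperation gives 18 each period; deviation gives 25 once then 10 forever.
  18/(1−δ) ≥ 25 + 10δ/(1−δ) ⇒ δ ≥ 7/15.
Ana: cooperation gives 17 each period; deviation gives 28 once then 3 forever.
  δ ≥ 11/25.
Both must hold, so the binding constraint is Eli's: δ ≥ 7/15.

7/15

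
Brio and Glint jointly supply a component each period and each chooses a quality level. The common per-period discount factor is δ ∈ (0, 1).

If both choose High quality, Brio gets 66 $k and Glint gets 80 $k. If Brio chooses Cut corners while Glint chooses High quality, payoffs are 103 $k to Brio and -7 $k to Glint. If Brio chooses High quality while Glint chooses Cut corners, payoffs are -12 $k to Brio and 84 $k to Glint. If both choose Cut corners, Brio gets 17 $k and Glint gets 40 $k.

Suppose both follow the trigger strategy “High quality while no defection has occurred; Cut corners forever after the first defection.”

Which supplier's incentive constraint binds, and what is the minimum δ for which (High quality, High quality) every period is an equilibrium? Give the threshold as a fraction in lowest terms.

Brio's threshold: (103−66)/(103−17) = 37/86.
Glint's threshold: (84−80)/(84−40) = 1/11.
37/86 > 1/11, so Brio binds and δ* = 37/86.

Brio; δ ≥ 37/86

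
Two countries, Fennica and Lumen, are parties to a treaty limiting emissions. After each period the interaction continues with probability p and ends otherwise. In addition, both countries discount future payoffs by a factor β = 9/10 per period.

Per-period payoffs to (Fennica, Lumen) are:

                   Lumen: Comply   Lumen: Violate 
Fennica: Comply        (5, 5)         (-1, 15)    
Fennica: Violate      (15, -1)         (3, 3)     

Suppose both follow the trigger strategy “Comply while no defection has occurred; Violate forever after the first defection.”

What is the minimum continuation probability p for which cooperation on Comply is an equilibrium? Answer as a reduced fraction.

With continuation probability p and discount β, the effective per-period discount factor is βp.
Grim-trigger IC: βp ≥ (15−5)/(15−3) = 5/6.
So p ≥ (5/6)/(9/10) = 25/27.

25/27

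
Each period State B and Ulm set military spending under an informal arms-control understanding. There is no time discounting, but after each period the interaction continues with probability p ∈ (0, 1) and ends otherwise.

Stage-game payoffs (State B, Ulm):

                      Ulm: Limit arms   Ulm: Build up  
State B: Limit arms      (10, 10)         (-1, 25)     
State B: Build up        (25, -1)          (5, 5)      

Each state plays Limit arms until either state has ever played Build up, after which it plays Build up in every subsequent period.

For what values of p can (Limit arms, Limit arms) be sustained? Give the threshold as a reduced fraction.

With no time discounting, the continuation probability p plays the role of the discount factor.
Grim-trigger IC: 10/(1−p) ≥ 25 + 5p/(1−p) ⇒ p ≥ (25−10)/(25−5) = 3/4.

3/4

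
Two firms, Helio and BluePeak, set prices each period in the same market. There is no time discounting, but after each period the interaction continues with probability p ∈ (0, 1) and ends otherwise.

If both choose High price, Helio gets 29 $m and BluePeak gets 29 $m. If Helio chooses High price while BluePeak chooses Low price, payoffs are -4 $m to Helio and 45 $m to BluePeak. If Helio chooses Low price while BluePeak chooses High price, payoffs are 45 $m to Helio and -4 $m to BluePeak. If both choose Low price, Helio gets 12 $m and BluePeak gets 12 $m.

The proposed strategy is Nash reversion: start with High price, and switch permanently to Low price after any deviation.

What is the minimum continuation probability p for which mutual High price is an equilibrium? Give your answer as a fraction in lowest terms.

16/33

Expected cooperation value is 29 + p·29 + p²·29 + … = 29/(1−p); deviation gives 45 + p·12/(1−p).
29 ≥ 45(1−p) + 12p ⇒ 33p ≥ 16 ⇒ p ≥ 16/33.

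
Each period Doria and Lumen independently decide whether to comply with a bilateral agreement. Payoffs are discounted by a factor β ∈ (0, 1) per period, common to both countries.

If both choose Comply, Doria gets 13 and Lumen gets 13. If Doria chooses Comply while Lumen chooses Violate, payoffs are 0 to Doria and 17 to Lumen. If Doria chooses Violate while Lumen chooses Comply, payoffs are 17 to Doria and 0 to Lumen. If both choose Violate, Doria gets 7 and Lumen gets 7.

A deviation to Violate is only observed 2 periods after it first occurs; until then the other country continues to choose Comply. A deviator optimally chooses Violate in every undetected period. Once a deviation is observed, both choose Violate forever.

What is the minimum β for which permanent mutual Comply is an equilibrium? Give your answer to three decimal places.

0.632

Deviating for the 2 undetected periods gains 17−13 = 4 per period over cooperation, then loses 13−7 = 6 per period forever once punishment starts.
Gain: 4(1 + β + … + β^1); loss: 6·β^2/(1−β).
No profitable deviation ⇔ 4(1−β^2) ≤ 6·β^2, i.e. β^2 ≥ 4/(4+6) = 2/5.
Hence β ≥ (2/5)^(1/2) ≈ 0.632.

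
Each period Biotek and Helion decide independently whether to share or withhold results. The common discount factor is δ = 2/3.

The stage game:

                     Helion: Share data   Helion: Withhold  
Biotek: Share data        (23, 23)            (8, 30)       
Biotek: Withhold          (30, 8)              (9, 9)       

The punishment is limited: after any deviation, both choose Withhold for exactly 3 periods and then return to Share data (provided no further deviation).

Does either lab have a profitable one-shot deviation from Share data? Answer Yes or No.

Comparing payoff streams over the 4 periods until play realigns: cooperate → 23(1+δ+…+δ^3); deviate → 30 + 9(δ+…+δ^3).
Cooperation is sustained iff (23−9)(δ+…+δ^3) ≥ 30−23.
δ+…+δ^3 = 2/3·(1−(2/3)^3)/(1−2/3) = 1.4074, and (30−23)/(23−9) = 0.5000.
1.4074 ≥ 0.5000, so cooperation is sustainable.

No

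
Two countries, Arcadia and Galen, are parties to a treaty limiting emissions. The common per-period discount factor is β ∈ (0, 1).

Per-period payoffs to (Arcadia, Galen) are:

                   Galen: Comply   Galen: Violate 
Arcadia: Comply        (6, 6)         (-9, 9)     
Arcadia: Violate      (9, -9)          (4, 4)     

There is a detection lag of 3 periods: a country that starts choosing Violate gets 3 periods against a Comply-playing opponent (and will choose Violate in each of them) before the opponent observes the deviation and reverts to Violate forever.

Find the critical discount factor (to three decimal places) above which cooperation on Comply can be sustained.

The best deviation is to choose Violate for all 3 undetected periods, earning 9 each, then 4 forever once detected.
Deviation value: 9(1−β^3)/(1−β) + 4β^3/(1−β); cooperation value: 6/(1−β).
IC: 6 ≥ 9(1−β^3) + 4β^3 = 9 − 5β^3.
So β^3 ≥ 3/5, giving β ≥ (3/5)^(1/3) ≈ 0.843.

0.843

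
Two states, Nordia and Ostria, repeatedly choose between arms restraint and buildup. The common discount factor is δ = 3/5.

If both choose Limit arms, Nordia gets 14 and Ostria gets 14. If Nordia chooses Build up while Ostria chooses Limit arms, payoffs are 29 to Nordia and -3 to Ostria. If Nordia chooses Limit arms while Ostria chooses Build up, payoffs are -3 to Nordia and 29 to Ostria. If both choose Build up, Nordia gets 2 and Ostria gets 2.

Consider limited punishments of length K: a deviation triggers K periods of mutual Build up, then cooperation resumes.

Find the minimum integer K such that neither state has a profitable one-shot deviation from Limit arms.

4

IC: δ(1−δ^K)/(1−δ) ≥ (29−14)/(14−2) = 5/4.
With δ = 3/5: need 1 − δ^K ≥ 5/4·(1−3/5)/(3/5), i.e. δ^K ≤ 0.1667.
Since (3/5)^3 = 0.2160 and (3/5)^4 = 0.1296, the smallest such K is 4.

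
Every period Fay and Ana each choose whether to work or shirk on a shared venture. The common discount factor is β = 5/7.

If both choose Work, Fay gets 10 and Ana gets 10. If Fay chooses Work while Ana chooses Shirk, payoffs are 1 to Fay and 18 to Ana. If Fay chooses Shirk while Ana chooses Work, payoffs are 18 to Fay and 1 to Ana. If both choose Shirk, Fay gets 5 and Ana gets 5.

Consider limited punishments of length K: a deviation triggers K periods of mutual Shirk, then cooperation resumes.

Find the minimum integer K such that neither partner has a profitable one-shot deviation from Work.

4

IC: β(1−β^K)/(1−β) ≥ (18−10)/(10−5) = 8/5.
With β = 5/7: need 1 − β^K ≥ 8/5·(1−5/7)/(5/7), i.e. β^K ≤ 0.3600.
Since (5/7)^3 = 0.3644 and (5/7)^4 = 0.2603, the smallest such K is 4.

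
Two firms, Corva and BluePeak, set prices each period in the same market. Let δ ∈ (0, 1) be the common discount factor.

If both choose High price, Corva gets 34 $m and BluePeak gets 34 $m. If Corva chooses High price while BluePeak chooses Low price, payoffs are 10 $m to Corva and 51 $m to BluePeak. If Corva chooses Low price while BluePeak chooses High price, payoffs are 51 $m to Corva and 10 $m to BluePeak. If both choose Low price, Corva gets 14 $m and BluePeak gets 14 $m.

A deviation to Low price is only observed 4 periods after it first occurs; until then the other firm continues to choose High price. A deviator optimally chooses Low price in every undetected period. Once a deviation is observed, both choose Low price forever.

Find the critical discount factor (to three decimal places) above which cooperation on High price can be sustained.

0.823

A deviator earns 51 for 4 periods, then 14 forever; cooperating earns 34 forever. Multiplying the IC by (1−δ):
34 ≥ 51(1−δ^4) + 14δ^4, so 37·δ^4 ≥ 17 and δ^4 ≥ 17/37.
δ ≥ (17/37)^(1/4) ≈ 0.823.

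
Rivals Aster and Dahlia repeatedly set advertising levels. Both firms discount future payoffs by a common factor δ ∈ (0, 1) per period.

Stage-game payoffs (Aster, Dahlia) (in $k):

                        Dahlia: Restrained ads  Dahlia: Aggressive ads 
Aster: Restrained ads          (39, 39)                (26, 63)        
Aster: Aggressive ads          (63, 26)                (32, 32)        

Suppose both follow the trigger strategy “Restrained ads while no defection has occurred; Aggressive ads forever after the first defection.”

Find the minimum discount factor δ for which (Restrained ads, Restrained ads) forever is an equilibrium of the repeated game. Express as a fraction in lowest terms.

Cooperation forever yields 39 each period: 39/(1−δ).
Deviating yields 63 once, then 32 forever: 63 + 32δ/(1−δ).
No profitable deviation requires 39/(1−δ) ≥ 63 + 32δ/(1−δ).
Multiplying by (1−δ): 39 ≥ 63(1−δ) + 32δ = 63 − 31δ.
So 31δ ≥ 24, i.e. δ ≥ 24/31.

24/31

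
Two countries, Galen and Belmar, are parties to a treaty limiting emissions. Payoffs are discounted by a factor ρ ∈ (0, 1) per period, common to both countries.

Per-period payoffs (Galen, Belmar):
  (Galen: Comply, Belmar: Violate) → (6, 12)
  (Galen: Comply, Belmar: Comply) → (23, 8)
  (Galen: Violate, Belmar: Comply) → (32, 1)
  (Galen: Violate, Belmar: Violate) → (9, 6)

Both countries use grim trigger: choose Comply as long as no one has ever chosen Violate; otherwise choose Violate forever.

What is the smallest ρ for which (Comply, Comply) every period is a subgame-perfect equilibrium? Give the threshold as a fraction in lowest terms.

Galen: cooperation gives 23 each period; deviation gives 32 once then 9 forever.
  23/(1−ρ) ≥ 32 + 9ρ/(1−ρ) ⇒ ρ ≥ 9/23.
Belmar: cooperation gives 8 each period; deviation gives 12 once then 6 forever.
  ρ ≥ 4/6 = 2/3.
Both must hold, so the binding constraint is Belmar's: ρ ≥ 2/3.

2/3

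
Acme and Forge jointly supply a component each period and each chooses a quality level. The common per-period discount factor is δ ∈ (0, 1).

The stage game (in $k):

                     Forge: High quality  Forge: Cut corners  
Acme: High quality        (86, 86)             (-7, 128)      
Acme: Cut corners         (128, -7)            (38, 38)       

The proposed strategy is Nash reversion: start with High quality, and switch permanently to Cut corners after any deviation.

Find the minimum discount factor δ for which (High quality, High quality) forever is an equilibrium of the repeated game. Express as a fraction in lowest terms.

One-period gain from deviating is 128 − 86 = 42. The loss is 86 − 38 = 48 in every subsequent period, with present value 48·δ/(1−δ).
Deviation is unprofitable when 48·δ/(1−δ) ≥ 42, i.e. δ/(1−δ) ≥ 7/8.
Equivalently δ ≥ 42/(42+48) = 7/15.

7/15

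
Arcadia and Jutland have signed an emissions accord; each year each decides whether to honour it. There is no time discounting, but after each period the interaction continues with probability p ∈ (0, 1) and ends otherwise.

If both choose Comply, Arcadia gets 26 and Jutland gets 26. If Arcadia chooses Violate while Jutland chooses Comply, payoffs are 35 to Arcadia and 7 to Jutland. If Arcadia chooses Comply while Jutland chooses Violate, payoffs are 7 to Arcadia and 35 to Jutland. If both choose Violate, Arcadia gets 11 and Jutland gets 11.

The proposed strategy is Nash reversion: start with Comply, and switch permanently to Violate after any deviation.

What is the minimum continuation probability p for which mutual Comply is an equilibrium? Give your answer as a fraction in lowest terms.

With no time discounting, the continuation probability p plays the role of the discount factor.
Grim-trigger IC: 26/(1−p) ≥ 35 + 11p/(1−p) ⇒ p ≥ (35−26)/(35−11) = 3/8.

3/8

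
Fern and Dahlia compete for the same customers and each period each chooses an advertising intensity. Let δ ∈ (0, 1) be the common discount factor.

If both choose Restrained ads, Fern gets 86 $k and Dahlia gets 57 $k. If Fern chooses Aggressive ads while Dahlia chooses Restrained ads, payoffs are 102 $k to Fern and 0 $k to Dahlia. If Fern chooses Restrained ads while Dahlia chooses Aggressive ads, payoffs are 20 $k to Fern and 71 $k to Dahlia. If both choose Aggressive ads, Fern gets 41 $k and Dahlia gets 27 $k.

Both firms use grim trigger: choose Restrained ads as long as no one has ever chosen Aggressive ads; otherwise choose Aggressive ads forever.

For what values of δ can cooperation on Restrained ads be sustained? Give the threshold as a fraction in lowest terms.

For Fern: deviation gain 102−86 = 16, per-period punishment loss 86−41 = 45. IC gives δ ≥ 16/61.
For Dahlia: gain 14, loss 30 per period, so δ ≥ 14/44 = 7/22.
The tighter constraint is Dahlia's, so cooperation needs δ ≥ 7/22.

7/22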